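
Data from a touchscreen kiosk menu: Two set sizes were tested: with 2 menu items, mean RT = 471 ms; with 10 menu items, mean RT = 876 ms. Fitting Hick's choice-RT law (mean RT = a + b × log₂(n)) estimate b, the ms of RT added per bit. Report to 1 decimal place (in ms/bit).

Slope: b = (876 − 471) / (log₂ 10 − log₂ 2) = 405/2.3219 = 174.424 ms/bit.

174.4 ms/bit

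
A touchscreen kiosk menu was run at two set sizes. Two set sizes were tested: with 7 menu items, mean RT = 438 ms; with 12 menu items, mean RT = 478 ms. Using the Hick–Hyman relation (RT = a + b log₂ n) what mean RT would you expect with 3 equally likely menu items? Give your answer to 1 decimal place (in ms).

Fit slope and intercept:
  b = (478 − 438) / (log₂ 12 − log₂ 7) = 40 / (3.5850 − 2.8074) = 51.440 ms/bit
  a = 438 − 51.440 × 2.8074 = 293.590 ms
Then RT(3) = 293.590 + 51.440 × log₂ 3 = 293.590 + 51.440 × 1.5850 ≈ 375.120 ms.

375.1 ms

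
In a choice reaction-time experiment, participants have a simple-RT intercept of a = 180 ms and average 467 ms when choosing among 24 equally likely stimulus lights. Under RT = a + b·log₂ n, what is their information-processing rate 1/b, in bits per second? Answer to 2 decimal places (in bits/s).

15.98 bits/s

Choice component = 467 − 180 = 287 ms over log₂(24) = 4.5850 bits.
b = 287 / 4.5850 = 62.596 ms/bit, so 1/b = 15.975 bits/s.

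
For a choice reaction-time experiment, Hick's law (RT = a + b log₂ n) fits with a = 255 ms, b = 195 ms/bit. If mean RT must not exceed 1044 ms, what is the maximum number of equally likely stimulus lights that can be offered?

Set 255 + 195·log₂ n ≤ 1044 → log₂ n ≤ (1044 − 255)/195 = 4.0462.
So n ≤ 2^4.0462 = 16.520; the largest integer n is 16.

16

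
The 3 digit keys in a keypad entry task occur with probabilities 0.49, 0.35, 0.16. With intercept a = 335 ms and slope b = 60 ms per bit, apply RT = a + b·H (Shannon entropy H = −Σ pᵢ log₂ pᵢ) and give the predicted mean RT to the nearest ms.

H = 0.49·log₂(1/0.49) + 0.35·log₂(1/0.35) + 0.16·log₂(1/0.16) = 1.4574 bits.
RT = 335 + 60 × 1.4574 = 422.44 ms.

422 ms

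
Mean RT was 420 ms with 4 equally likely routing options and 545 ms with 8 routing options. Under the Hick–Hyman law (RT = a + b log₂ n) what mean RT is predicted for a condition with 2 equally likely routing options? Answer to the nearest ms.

295 ms

Fit slope and intercept:
  b = (545 − 420) / (log₂ 8 − log₂ 4) = 125 / (3 − 2) = 125 ms/bit
  a = 420 − 125 × 2 = 170 ms
Then RT(2) = 170 + 125 × log₂ 2 = 170 + 125 × 1 ≈ 295.000 ms.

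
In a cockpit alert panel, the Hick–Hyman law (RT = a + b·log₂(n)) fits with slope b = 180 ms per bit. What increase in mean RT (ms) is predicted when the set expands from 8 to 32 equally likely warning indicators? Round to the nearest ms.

360 ms

Only the slope matters, since a is common to both: ΔRT = b·log₂(n₂/n₁).
log₂(32) − log₂(8) = log₂(32/8) = log₂(4) = 2.
ΔRT = 180 × 2.0000 = 360.000 ms.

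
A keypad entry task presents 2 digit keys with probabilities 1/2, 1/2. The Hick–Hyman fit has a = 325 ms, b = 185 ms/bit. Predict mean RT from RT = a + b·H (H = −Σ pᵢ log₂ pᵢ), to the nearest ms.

510 ms

Each term −pᵢ log₂ pᵢ: 0.5·1 + 0.5·1; summed, H = 1.000 bits.
Mean RT = a + bH = 325 + 185·1.000 = 510.00 ms.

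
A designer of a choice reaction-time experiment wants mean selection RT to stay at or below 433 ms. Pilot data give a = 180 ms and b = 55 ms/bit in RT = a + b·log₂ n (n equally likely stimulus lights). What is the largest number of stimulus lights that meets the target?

24

Set 180 + 55·log₂ n ≤ 433 → log₂ n ≤ (433 − 180)/55 = 4.6000.
So n ≤ 2^4.6000 = 24.251; the largest integer n is 24.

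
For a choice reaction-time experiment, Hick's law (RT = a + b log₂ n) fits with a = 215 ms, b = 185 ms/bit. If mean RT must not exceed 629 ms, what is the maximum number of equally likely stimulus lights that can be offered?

Set 215 + 185·log₂ n ≤ 629 → log₂ n ≤ (629 − 215)/185 = 2.2378.
So n ≤ 2^2.2378 = 4.717; the largest integer n is 4.

4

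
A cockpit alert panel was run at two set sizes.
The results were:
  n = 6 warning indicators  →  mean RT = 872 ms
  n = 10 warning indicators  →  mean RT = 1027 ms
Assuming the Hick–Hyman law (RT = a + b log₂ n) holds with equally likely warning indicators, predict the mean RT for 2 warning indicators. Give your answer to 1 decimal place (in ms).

538.6 ms

With log₂ n on the abscissa the relation is linear; from the two conditions:
  b = (1027 − 872) / (log₂ 10 − log₂ 6) = 155 / (3.3219 − 2.5850) = 210.322 ms/bit
  a = 872 − 210.322 × 2.5850 = 328.326 ms
Then RT(2) = 328.326 + 210.322 × log₂ 2 = 328.326 + 210.322 × 1 ≈ 538.648 ms.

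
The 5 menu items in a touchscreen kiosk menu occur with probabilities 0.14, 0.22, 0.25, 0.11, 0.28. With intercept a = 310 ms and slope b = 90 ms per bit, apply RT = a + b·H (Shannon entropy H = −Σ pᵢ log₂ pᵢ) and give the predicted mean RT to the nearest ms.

512 ms

Entropy contributions −pᵢ log₂ pᵢ: 0.3971, 0.4806, 0.5000, 0.3503, 0.5142; sum H = 2.2422 bits.
RT = a + bH = 310 + 90·2.2422 = 511.80 ms.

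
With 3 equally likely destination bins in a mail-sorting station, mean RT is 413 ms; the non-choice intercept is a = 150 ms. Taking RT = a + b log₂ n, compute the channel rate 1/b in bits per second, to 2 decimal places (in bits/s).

Choice component = 413 − 150 = 263 ms over log₂(3) = 1.5850 bits.
b = 263 / 1.5850 = 165.935 ms/bit, so 1/b = 6.026 bits/s.

6.03 bits/s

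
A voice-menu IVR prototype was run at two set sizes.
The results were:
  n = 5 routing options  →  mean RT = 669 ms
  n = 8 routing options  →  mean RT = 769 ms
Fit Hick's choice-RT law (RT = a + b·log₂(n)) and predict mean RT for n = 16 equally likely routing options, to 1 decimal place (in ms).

Fit slope and intercept:
  b = (769 − 669) / (log₂ 8 − log₂ 5) = 100 / (3 − 2.3219) = 147.477 ms/bit
  a = 669 − 147.477 × 2.3219 = 326.569 ms
Then RT(16) = 326.569 + 147.477 × log₂ 16 = 326.569 + 147.477 × 4 ≈ 916.477 ms.

916.5 ms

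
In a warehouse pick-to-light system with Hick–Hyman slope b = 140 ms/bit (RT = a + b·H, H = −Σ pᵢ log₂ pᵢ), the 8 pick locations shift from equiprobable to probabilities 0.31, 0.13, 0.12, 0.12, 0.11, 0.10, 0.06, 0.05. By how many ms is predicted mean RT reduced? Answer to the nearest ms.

Equiprobable entropy H₀ = log₂ 8 = 3.0000 bits.
Skewed entropy H = −Σ pᵢ log₂ pᵢ = 2.7827 bits.
ΔRT = b·(H₀ − H) = 140 × 0.2173 = 30.42 ms.

30 ms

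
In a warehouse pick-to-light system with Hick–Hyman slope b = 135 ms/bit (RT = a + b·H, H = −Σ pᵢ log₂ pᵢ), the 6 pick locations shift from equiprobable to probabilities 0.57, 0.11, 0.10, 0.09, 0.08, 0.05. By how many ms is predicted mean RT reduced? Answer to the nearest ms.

84 ms

Equiprobable entropy H₀ = log₂ 6 = 2.5850 bits.
Skewed entropy H = −Σ pᵢ log₂ pᵢ = 1.9650 bits.
ΔRT = b·(H₀ − H) = 135 × 0.6200 = 83.70 ms.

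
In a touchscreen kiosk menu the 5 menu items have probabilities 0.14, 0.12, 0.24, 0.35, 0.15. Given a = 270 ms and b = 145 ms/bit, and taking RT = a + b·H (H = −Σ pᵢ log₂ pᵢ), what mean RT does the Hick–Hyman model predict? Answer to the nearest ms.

589 ms

Entropy contributions −pᵢ log₂ pᵢ: 0.3971, 0.3671, 0.4941, 0.5301, 0.4105; sum H = 2.1990 bits.
RT = a + bH = 270 + 145·2.1990 = 588.85 ms.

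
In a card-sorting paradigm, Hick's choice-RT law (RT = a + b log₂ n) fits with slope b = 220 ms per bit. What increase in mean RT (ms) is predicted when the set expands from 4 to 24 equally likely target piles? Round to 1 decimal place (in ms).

The intercept a cancels: ΔRT = b·(log₂ n₂ − log₂ n₁) = b·log₂(n₂/n₁).
log₂(24) − log₂(4) = 4.5850 − 2 = 2.5850.
ΔRT = 220 × 2.5850 = 568.692 ms.

568.7 ms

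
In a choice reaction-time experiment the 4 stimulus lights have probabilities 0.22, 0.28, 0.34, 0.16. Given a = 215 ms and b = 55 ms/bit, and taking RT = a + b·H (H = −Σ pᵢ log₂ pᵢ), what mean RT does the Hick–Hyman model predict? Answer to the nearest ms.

322 ms

Entropy contributions −pᵢ log₂ pᵢ: 0.4806, 0.5142, 0.5292, 0.4230; sum H = 1.9470 bits.
RT = a + bH = 215 + 55·1.9470 = 322.08 ms.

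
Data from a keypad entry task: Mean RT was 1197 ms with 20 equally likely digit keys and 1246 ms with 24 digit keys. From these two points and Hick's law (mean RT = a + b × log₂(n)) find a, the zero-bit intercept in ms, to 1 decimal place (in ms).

391.9 ms

Slope: b = (1246 − 1197) / (log₂ 24 − log₂ 20) = 49/0.2630 = 186.287 ms/bit.
a = RT₁ − b·log₂ n₁ = 1197 − 186.287 × 4.3219 = 391.879 ms.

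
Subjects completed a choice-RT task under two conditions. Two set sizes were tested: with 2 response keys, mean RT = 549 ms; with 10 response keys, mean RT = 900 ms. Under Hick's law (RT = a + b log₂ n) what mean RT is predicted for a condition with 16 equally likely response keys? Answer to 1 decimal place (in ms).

1002.5 ms

RT is linear in log₂ n, so two points fix the line:
  b = (900 − 549) / (log₂ 10 − log₂ 2) = 351 / (3.3219 − 1) = 151.167 ms/bit
  a = 549 − 151.167 × 1 = 397.833 ms
Then RT(16) = 397.833 + 151.167 × log₂ 16 = 397.833 + 151.167 × 4 ≈ 1002.502 ms.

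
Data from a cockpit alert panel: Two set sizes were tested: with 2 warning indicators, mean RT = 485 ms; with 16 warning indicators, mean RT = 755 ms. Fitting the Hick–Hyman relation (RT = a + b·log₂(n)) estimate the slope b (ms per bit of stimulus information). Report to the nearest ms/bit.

90 ms/bit

The slope on a log₂ axis is (755 − 485) / (4 − 1) = 90 ms/bit.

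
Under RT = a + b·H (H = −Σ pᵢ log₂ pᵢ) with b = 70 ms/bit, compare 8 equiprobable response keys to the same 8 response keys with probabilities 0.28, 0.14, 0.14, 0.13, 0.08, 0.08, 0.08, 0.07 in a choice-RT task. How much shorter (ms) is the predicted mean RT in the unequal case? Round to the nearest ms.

12 ms

The RT saving is b·ΔH. Equiprobable H₀ = log₂(8) = 3.0000 bits; with the given probabilities H = 2.8342 bits.
b·(H₀ − H) = 70 × (3.0000 − 2.8342) = 11.61 ms.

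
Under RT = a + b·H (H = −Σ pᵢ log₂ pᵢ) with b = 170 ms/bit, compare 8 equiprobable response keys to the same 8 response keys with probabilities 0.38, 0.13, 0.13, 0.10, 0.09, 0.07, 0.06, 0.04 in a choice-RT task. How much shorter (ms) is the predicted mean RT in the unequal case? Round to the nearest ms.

61 ms

Equiprobable entropy H₀ = log₂ 8 = 3.0000 bits.
Skewed entropy H = −Σ pᵢ log₂ pᵢ = 2.6384 bits.
ΔRT = b·(H₀ − H) = 170 × 0.3616 = 61.47 ms.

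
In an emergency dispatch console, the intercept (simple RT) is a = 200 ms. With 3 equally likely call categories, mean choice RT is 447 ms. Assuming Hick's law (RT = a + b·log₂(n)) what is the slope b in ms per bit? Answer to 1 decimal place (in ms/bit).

155.8 ms/bit

b = (447 − 200) / log₂(3) = 247 / 1.5850 = 155.840 ms/bit.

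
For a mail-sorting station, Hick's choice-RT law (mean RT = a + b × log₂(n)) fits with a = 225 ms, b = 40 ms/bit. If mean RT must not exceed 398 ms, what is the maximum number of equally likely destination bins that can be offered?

Information budget: (398 − 225)/40 = 4.3250 bits, so n ≤ 2^4.3250 = 20.043 → at most 20.

20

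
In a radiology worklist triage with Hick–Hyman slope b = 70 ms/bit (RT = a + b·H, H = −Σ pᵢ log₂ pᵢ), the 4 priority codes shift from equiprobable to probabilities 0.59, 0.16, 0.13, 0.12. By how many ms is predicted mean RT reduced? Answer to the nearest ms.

The RT saving is b·ΔH. Equiprobable H₀ = log₂(4) = 2.0000 bits; with the given probabilities H = 1.6218 bits.
b·(H₀ − H) = 70 × (2.0000 − 1.6218) = 26.47 ms.

26 ms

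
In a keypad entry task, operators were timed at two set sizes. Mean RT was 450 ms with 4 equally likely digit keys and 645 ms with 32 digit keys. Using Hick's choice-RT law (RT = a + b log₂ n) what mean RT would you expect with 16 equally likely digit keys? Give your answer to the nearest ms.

580 ms

Solve the two-equation system in a and b:
  b = (645 − 450) / (log₂ 32 − log₂ 4) = 195 / (5 − 2) = 65 ms/bit
  a = 450 − 65 × 2 = 320 ms
Then RT(16) = 320 + 65 × log₂ 16 = 320 + 65 × 4 ≈ 580.000 ms.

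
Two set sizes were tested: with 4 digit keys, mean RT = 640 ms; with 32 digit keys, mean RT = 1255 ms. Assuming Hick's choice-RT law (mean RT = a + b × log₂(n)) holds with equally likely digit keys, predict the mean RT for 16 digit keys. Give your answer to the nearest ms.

1050 ms

Fit slope and intercept:
  b = (1255 − 640) / (log₂ 32 − log₂ 4) = 615 / (5 − 2) = 205 ms/bit
  a = 640 − 205 × 2 = 230 ms
Then RT(16) = 230 + 205 × log₂ 16 = 230 + 205 × 4 ≈ 1050.000 ms.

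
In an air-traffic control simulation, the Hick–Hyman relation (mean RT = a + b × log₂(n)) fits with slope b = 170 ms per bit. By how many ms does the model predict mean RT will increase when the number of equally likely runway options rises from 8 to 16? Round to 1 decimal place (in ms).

ΔRT = (a + b log₂ n₂) − (a + b log₂ n₁) = b·(log₂ n₂ − log₂ n₁).
log₂(16) − log₂(8) = log₂(16/8) = log₂(2) = 1.
ΔRT = 170 × 1.0000 = 170.000 ms.

170.0 ms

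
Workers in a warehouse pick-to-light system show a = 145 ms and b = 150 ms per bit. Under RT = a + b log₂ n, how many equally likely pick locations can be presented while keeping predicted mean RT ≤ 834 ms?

24

150·log₂ n ≤ 834 − 145 = 689, giving log₂ n ≤ 4.5933 and n ≤ 24.140. The largest whole number is 24.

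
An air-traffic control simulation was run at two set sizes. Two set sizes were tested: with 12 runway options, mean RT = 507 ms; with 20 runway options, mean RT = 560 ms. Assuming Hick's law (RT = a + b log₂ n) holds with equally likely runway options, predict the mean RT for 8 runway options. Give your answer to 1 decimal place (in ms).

Solve the two-equation system in a and b:
  b = (560 − 507) / (log₂ 20 − log₂ 12) = 53 / (4.3219 − 3.5850) = 71.917 ms/bit
  a = 507 − 71.917 × 3.5850 = 249.182 ms
Then RT(8) = 249.182 + 71.917 × log₂ 8 = 249.182 + 71.917 × 3 ≈ 464.932 ms.

464.9 ms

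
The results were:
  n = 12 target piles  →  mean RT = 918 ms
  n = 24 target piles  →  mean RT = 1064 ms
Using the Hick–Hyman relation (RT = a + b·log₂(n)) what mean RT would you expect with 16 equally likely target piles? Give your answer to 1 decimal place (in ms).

Fit slope and intercept:
  b = (1064 − 918) / (log₂ 24 − log₂ 12) = 146 / (4.5850 − 3.5850) = 146.000 ms/bit
  a = 918 − 146.000 × 3.5850 = 394.595 ms
Then RT(16) = 394.595 + 146.000 × log₂ 16 = 394.595 + 146.000 × 4 ≈ 978.595 ms.

978.6 ms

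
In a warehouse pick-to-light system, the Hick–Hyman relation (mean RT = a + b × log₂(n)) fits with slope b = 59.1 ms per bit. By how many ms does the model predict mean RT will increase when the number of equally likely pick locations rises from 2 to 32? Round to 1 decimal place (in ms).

236.4 ms

The intercept a cancels: ΔRT = b·(log₂ n₂ − log₂ n₁) = b·log₂(n₂/n₁).
log₂(32) − log₂(2) = log₂(32/2) = log₂(16) = 4.
ΔRT = 59.1 × 4.0000 = 236.400 ms.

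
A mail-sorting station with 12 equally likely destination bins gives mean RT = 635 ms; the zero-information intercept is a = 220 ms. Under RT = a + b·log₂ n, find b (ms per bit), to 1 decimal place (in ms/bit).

115.8 ms/bit

b = (635 − 220) / log₂(12) = 415 / 3.5850 = 115.761 ms/bit.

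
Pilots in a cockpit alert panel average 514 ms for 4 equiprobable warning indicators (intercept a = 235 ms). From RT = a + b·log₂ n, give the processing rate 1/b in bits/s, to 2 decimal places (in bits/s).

7.17 bits/s

b = (514 − 235)/log₂ 4 = 279/2 = 139.500 ms per bit = 0.13950 s/bit; the reciprocal is 7.168 bits/s.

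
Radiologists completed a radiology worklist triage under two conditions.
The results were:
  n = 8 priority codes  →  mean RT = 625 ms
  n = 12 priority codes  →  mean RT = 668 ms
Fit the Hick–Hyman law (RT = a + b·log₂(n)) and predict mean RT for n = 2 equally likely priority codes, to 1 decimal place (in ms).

478.0 ms

RT is linear in log₂ n, so two points fix the line:
  b = (668 − 625) / (log₂ 12 − log₂ 8) = 43 / (3.5850 − 3) = 73.509 ms/bit
  a = 625 − 73.509 × 3 = 404.473 ms
Then RT(2) = 404.473 + 73.509 × log₂ 2 = 404.473 + 73.509 × 1 ≈ 477.982 ms.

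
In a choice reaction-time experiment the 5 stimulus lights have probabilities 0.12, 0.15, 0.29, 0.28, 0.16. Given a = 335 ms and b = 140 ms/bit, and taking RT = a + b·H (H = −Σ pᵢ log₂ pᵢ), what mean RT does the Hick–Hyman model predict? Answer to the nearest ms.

Entropy contributions −pᵢ log₂ pᵢ: 0.3671, 0.4105, 0.5179, 0.5142, 0.4230; sum H = 2.2328 bits.
RT = a + bH = 335 + 140·2.2328 = 647.59 ms.

648 ms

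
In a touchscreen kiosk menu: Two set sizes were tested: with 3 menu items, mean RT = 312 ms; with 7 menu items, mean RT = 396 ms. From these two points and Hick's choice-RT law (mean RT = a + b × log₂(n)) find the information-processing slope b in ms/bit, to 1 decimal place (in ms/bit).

68.7 ms/bit

The slope on a log₂ axis is (396 − 312) / (2.8074 − 1.5850) = 68.718 ms/bit.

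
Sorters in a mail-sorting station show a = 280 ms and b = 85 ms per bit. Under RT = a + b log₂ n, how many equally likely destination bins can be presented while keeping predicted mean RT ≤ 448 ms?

3

85·log₂ n ≤ 448 − 280 = 168, giving log₂ n ≤ 1.9765 and n ≤ 3.935. The largest whole number is 3.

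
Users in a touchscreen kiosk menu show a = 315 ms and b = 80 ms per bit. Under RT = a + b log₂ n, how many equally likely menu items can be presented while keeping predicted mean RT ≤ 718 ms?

Information budget: (718 − 315)/80 = 5.0375 bits, so n ≤ 2^5.0375 = 32.843 → at most 32.

32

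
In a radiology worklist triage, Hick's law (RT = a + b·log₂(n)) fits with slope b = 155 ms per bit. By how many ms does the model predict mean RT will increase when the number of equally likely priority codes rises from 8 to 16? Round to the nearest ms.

155 ms

The intercept a cancels: ΔRT = b·(log₂ n₂ − log₂ n₁) = b·log₂(n₂/n₁).
log₂(16) − log₂(8) = log₂(16/8) = log₂(2) = 1.
ΔRT = 155 × 1.0000 = 155.000 ms.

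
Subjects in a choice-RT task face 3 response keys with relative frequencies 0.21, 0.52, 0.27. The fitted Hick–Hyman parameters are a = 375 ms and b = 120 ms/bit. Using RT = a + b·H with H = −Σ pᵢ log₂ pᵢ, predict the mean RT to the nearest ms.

Entropy contributions −pᵢ log₂ pᵢ: 0.4728, 0.4906, 0.5100; sum H = 1.4734 bits.
RT = a + bH = 375 + 120·1.4734 = 551.81 ms.

552 ms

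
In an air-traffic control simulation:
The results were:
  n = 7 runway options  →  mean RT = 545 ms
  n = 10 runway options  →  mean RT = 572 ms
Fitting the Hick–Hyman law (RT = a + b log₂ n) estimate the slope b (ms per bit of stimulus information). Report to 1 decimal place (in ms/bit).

Slope: b = (572 − 545) / (log₂ 10 − log₂ 7) = 27/0.5146 = 52.471 ms/bit.

52.5 ms/bit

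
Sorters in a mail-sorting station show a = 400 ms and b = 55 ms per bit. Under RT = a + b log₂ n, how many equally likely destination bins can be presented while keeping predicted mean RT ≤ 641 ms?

20

Set 400 + 55·log₂ n ≤ 641 → log₂ n ≤ (641 − 400)/55 = 4.3818.
So n ≤ 2^4.3818 = 20.848; the largest integer n is 20.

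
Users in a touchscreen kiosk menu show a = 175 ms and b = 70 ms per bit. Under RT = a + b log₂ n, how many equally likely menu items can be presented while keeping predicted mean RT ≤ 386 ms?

8

Information budget: (386 − 175)/70 = 3.0143 bits, so n ≤ 2^3.0143 = 8.080 → at most 8.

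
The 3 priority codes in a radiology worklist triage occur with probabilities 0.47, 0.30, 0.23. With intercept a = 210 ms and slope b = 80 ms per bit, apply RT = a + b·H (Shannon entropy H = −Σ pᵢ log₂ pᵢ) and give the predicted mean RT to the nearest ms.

Entropy contributions −pᵢ log₂ pᵢ: 0.5120, 0.5211, 0.4877; sum H = 1.5207 bits.
RT = a + bH = 210 + 80·1.5207 = 331.66 ms.

332 ms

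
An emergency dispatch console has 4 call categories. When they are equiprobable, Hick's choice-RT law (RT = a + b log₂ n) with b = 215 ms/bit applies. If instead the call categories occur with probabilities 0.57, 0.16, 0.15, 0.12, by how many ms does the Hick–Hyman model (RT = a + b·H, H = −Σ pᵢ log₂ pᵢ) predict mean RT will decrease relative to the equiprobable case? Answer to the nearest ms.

The RT saving is b·ΔH. Equiprobable H₀ = log₂(4) = 2.0000 bits; with the given probabilities H = 1.6629 bits.
b·(H₀ − H) = 215 × (2.0000 − 1.6629) = 72.48 ms.

72 ms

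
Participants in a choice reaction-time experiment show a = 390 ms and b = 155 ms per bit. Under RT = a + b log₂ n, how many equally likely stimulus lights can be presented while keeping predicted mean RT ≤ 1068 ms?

20

Information budget: (1068 − 390)/155 = 4.3742 bits, so n ≤ 2^4.3742 = 20.738 → at most 20.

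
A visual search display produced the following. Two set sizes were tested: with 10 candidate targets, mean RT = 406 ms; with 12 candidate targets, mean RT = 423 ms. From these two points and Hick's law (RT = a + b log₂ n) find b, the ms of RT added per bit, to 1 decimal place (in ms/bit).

64.6 ms/bit

b = (RT₂ − RT₁)/(log₂ n₂ − log₂ n₁) = (423 − 406)/(3.5850 − 3.3219) = 64.630 ms/bit.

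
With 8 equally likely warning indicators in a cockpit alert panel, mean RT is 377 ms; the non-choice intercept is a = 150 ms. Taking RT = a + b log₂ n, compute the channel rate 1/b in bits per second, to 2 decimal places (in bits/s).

13.22 bits/s

Choice component = 377 − 150 = 227 ms over log₂(8) = 3 bits.
b = 227 / 3 = 75.667 ms/bit, so 1/b = 13.216 bits/s.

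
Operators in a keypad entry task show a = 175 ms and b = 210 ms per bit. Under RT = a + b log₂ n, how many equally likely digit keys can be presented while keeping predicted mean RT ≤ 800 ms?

7

210·log₂ n ≤ 800 − 175 = 625, giving log₂ n ≤ 2.9762 and n ≤ 7.869. The largest whole number is 7.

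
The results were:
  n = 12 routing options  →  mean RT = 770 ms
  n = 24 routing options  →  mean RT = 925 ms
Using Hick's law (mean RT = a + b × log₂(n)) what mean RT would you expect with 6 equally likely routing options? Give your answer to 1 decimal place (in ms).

615.0 ms

RT is linear in log₂ n, so two points fix the line:
  b = (925 − 770) / (log₂ 24 − log₂ 12) = 155 / (4.5850 − 3.5850) = 155.000 ms/bit
  a = 770 − 155.000 × 3.5850 = 214.331 ms
Then RT(6) = 214.331 + 155.000 × log₂ 6 = 214.331 + 155.000 × 2.5850 ≈ 615.000 ms.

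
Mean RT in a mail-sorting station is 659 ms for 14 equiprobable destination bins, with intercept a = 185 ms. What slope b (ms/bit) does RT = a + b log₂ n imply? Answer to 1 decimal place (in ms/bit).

124.5 ms/bit

b = (659 − 185) / log₂(14) = 474 / 3.8074 = 124.496 ms/bit.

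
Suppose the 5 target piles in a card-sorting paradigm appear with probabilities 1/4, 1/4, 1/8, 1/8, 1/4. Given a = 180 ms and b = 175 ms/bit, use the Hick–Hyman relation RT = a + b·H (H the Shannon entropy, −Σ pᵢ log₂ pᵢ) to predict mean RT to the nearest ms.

574 ms

H = −Σ pᵢ log₂ pᵢ = 0.25·2 + 0.25·2 + 0.125·3 + 0.125·3 + 0.25·2 = 2.250 bits.
RT = 180 + 175 × 2.250 = 573.75 ms.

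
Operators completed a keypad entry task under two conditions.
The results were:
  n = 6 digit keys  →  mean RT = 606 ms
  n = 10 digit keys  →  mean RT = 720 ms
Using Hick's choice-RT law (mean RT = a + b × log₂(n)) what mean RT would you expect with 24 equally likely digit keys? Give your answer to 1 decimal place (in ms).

915.4 ms

With log₂ n on the abscissa the relation is linear; from the two conditions:
  b = (720 − 606) / (log₂ 10 − log₂ 6) = 114 / (3.3219 − 2.5850) = 154.688 ms/bit
  a = 606 − 154.688 × 2.5850 = 206.136 ms
Then RT(24) = 206.136 + 154.688 × log₂ 24 = 206.136 + 154.688 × 4.5850 ≈ 915.377 ms.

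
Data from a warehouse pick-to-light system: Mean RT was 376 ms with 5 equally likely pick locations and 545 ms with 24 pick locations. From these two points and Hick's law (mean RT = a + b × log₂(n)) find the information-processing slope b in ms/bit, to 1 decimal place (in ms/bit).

Slope: b = (545 − 376) / (log₂ 24 − log₂ 5) = 169/2.2630 = 74.678 ms/bit.

74.7 ms/bit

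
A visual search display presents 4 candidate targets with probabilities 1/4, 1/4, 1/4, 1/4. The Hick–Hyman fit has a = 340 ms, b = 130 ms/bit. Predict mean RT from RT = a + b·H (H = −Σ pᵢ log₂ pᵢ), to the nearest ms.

600 ms

Each term −pᵢ log₂ pᵢ: 0.25·2 + 0.25·2 + 0.25·2 + 0.25·2; summed, H = 2.000 bits.
Mean RT = a + bH = 340 + 130·2.000 = 600.00 ms.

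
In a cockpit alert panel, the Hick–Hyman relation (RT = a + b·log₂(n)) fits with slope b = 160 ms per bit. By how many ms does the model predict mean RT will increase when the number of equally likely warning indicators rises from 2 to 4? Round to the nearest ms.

160 ms

ΔRT = (a + b log₂ n₂) − (a + b log₂ n₁) = b·(log₂ n₂ − log₂ n₁).
log₂(4) − log₂(2) = log₂(4/2) = log₂(2) = 1.
ΔRT = 160 × 1.0000 = 160.000 ms.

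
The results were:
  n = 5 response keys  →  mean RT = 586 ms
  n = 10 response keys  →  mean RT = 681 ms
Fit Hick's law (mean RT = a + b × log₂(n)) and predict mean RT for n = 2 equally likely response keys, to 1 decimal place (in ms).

460.4 ms

Fit slope and intercept:
  b = (681 − 586) / (log₂ 10 − log₂ 5) = 95 / (3.3219 − 2.3219) = 95.000 ms/bit
  a = 586 − 95.000 × 2.3219 = 365.417 ms
Then RT(2) = 365.417 + 95.000 × log₂ 2 = 365.417 + 95.000 × 1 ≈ 460.417 ms.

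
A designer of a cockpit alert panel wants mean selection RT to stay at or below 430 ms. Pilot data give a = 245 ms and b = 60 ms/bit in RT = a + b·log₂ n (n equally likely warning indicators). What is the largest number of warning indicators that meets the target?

Set 245 + 60·log₂ n ≤ 430 → log₂ n ≤ (430 − 245)/60 = 3.0833.
So n ≤ 2^3.0833 = 8.476; the largest integer n is 8.

8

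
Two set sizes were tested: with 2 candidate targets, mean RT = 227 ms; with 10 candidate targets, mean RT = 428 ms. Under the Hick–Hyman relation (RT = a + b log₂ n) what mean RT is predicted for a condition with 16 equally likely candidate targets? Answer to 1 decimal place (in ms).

Fit slope and intercept:
  b = (428 − 227) / (log₂ 10 − log₂ 2) = 201 / (3.3219 − 1) = 86.566 ms/bit
  a = 227 − 86.566 × 1 = 140.434 ms
Then RT(16) = 140.434 + 86.566 × log₂ 16 = 140.434 + 86.566 × 4 ≈ 486.698 ms.

486.7 ms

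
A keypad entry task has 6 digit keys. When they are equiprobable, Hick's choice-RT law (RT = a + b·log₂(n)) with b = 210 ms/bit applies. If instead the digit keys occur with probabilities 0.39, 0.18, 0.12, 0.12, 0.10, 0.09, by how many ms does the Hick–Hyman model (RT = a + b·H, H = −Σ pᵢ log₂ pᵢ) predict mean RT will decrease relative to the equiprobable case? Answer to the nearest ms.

The RT saving is b·ΔH. Equiprobable H₀ = log₂(6) = 2.5850 bits; with the given probabilities H = 2.3541 bits.
b·(H₀ − H) = 210 × (2.5850 − 2.3541) = 48.48 ms.

48 ms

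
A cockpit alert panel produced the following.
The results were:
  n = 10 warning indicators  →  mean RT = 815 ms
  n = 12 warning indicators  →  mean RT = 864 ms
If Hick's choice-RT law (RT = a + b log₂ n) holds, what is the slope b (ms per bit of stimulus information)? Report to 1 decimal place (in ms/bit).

186.3 ms/bit

Slope: b = (864 − 815) / (log₂ 12 − log₂ 10) = 49/0.2630 = 186.287 ms/bit.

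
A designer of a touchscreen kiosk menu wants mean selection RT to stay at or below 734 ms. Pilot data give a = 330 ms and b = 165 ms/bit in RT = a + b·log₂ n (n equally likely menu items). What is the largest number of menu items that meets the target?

5

Information budget: (734 − 330)/165 = 2.4485 bits, so n ≤ 2^2.4485 = 5.458 → at most 5.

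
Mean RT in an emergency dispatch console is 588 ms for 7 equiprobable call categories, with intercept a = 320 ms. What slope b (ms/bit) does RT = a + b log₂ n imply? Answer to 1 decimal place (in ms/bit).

95.5 ms/bit

b = (588 − 320) / log₂(7) = 268 / 2.8074 = 95.464 ms/bit.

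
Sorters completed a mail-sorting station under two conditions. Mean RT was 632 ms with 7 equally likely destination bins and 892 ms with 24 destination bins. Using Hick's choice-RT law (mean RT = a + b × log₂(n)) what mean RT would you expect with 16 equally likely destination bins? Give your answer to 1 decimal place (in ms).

Solve the two-equation system in a and b:
  b = (892 − 632) / (log₂ 24 − log₂ 7) = 260 / (4.5850 − 2.8074) = 146.264 ms/bit
  a = 632 − 146.264 × 2.8074 = 221.385 ms
Then RT(16) = 221.385 + 146.264 × log₂ 16 = 221.385 + 146.264 × 4 ≈ 806.441 ms.

806.4 ms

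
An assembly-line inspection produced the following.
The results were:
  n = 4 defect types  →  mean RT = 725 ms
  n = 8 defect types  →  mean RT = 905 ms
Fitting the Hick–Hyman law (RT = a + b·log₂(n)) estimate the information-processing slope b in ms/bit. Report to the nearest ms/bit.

180 ms/bit

Slope: b = (905 − 725) / (log₂ 8 − log₂ 4) = 180/1.0000 = 180 ms/bit.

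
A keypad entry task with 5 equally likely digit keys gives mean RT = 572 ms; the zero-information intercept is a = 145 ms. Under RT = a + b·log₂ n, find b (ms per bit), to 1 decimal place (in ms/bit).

log₂(5) = 2.3219 bits.
b = (RT − a)/log₂ n = (572 − 145) / 2.3219 = 183.899 ms/bit.

183.9 ms/bit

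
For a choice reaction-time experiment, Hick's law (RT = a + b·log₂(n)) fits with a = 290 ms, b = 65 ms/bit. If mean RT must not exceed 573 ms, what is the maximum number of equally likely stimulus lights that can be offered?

Information budget: (573 − 290)/65 = 4.3538 bits, so n ≤ 2^4.3538 = 20.447 → at most 20.

20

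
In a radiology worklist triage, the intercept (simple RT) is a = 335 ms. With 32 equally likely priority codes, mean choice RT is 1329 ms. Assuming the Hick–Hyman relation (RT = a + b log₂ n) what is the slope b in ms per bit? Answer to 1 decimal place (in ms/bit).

32 alternatives carry log₂ 32 = 5 bits; the choice cost is 1329 − 335 = 994 ms, so b = 994/5 = 198.800 ms/bit.

198.8 ms/bit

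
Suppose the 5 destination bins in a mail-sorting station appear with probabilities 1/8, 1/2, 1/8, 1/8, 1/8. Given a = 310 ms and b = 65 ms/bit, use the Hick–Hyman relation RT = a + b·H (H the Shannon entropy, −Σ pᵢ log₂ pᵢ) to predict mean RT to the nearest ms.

440 ms

H = −Σ pᵢ log₂ pᵢ = 0.125·3 + 0.5·1 + 0.125·3 + 0.125·3 + 0.125·3 = 2.000 bits.
RT = 310 + 65 × 2.000 = 440.00 ms.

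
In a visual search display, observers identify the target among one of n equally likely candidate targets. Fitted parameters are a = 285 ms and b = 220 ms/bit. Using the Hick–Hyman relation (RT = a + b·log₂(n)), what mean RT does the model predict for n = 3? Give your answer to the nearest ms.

634 ms

log₂(3) = 1.5850 bits, so RT = 285 + 220 × 1.5850 ≈ 633.692 ms.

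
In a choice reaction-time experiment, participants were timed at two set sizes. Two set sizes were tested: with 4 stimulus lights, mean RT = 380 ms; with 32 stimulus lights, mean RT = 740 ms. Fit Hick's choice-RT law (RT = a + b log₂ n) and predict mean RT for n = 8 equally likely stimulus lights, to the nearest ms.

500 ms

Fit slope and intercept:
  b = (740 − 380) / (log₂ 32 − log₂ 4) = 360 / (5 − 2) = 120 ms/bit
  a = 380 − 120 × 2 = 140 ms
Then RT(8) = 140 + 120 × log₂ 8 = 140 + 120 × 3 ≈ 500.000 ms.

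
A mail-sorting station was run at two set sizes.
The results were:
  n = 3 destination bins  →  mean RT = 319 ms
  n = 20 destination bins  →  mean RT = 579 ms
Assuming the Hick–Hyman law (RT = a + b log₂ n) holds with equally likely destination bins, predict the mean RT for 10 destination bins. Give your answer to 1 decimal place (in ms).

RT is linear in log₂ n, so two points fix the line:
  b = (579 − 319) / (log₂ 20 − log₂ 3) = 260 / (4.3219 − 1.5850) = 94.996 ms/bit
  a = 319 − 94.996 × 1.5850 = 168.435 ms
Then RT(10) = 168.435 + 94.996 × log₂ 10 = 168.435 + 94.996 × 3.3219 ≈ 484.004 ms.

484.0 ms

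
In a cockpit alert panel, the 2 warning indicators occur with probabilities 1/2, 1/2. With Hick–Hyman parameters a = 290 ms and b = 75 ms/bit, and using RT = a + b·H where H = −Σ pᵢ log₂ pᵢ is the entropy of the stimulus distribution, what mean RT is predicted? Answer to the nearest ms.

Each term −pᵢ log₂ pᵢ: 0.5·1 + 0.5·1; summed, H = 1.000 bits.
Mean RT = a + bH = 290 + 75·1.000 = 365.00 ms.

365 ms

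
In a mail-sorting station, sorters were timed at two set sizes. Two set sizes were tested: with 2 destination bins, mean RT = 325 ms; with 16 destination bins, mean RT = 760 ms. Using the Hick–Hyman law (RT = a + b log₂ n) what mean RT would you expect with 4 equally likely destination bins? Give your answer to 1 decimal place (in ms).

Fit slope and intercept:
  b = (760 − 325) / (log₂ 16 − log₂ 2) = 435 / (4 − 1) = 145.000 ms/bit
  a = 325 − 145.000 × 1 = 180.000 ms
Then RT(4) = 180.000 + 145.000 × log₂ 4 = 180.000 + 145.000 × 2 ≈ 470.000 ms.

470.0 ms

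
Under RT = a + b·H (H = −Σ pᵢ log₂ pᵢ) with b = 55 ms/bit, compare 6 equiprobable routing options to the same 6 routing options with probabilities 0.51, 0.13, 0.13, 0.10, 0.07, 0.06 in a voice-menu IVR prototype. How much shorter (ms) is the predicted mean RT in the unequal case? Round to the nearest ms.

The RT saving is b·ΔH. Equiprobable H₀ = log₂(6) = 2.5850 bits; with the given probabilities H = 2.1050 bits.
b·(H₀ − H) = 55 × (2.5850 − 2.1050) = 26.40 ms.

26 ms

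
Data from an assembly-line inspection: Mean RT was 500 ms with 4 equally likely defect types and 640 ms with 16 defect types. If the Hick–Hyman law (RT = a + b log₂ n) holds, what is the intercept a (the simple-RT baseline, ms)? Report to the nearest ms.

360 ms

Slope: b = (640 − 500) / (log₂ 16 − log₂ 4) = 140/2.0000 = 70 ms/bit.
Intercept: a = 500 − 70·log₂(4) = 360.000 ms.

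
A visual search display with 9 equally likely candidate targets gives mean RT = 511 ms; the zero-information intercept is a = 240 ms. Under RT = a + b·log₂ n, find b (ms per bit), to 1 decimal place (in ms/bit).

85.5 ms/bit

log₂(9) = 3.1699 bits.
b = (RT − a)/log₂ n = (511 − 240) / 3.1699 = 85.491 ms/bit.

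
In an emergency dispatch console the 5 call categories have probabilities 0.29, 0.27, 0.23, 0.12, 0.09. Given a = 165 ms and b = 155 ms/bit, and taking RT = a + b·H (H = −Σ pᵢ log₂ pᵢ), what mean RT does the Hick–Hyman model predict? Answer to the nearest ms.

H = 0.29·log₂(1/0.29) + 0.27·log₂(1/0.27) + 0.23·log₂(1/0.23) + 0.12·log₂(1/0.12) + 0.09·log₂(1/0.09) = 2.1953 bits.
RT = 165 + 155 × 2.1953 = 505.27 ms.

505 ms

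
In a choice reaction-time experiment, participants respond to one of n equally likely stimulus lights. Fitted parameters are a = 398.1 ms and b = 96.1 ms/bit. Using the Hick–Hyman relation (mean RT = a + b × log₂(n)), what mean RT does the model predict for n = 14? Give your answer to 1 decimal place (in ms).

764.0 ms

log₂(14) = 3.8074 bits, so RT = 398.1 + 96.1 × 3.8074 ≈ 763.987 ms.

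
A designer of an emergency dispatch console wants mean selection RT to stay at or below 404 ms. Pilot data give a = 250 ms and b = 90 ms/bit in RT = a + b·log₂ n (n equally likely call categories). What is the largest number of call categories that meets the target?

3

Set 250 + 90·log₂ n ≤ 404 → log₂ n ≤ (404 − 250)/90 = 1.7111.
So n ≤ 2^1.7111 = 3.274; the largest integer n is 3.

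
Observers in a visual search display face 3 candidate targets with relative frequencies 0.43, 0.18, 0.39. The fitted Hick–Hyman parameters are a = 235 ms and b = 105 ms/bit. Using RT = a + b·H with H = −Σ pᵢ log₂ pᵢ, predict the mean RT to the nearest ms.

392 ms

H = 0.43·log₂(1/0.43) + 0.18·log₂(1/0.18) + 0.39·log₂(1/0.39) = 1.4987 bits.
RT = 235 + 105 × 1.4987 = 392.36 ms.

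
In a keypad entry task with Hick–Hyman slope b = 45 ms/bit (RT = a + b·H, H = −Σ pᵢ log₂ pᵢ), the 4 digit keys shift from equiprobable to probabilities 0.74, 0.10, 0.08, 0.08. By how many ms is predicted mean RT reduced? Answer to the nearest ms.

34 ms

The RT saving is b·ΔH. Equiprobable H₀ = log₂(4) = 2.0000 bits; with the given probabilities H = 1.2367 bits.
b·(H₀ − H) = 45 × (2.0000 − 1.2367) = 34.35 ms.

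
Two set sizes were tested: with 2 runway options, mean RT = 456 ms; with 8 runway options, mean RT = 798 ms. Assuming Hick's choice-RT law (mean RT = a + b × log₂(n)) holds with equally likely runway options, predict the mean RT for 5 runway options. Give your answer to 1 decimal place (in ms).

682.0 ms

RT is linear in log₂ n, so two points fix the line:
  b = (798 − 456) / (log₂ 8 − log₂ 2) = 342 / (3 − 1) = 171.000 ms/bit
  a = 456 − 171.000 × 1 = 285.000 ms
Then RT(5) = 285.000 + 171.000 × log₂ 5 = 285.000 + 171.000 × 2.3219 ≈ 682.050 ms.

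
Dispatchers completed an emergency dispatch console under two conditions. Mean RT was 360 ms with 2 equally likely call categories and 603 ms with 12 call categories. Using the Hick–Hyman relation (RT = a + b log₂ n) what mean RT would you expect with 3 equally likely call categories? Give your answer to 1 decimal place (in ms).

RT is linear in log₂ n, so two points fix the line:
  b = (603 − 360) / (log₂ 12 − log₂ 2) = 243 / (3.5850 − 1) = 94.005 ms/bit
  a = 360 − 94.005 × 1 = 265.995 ms
Then RT(3) = 265.995 + 94.005 × log₂ 3 = 265.995 + 94.005 × 1.5850 ≈ 414.990 ms.

415.0 ms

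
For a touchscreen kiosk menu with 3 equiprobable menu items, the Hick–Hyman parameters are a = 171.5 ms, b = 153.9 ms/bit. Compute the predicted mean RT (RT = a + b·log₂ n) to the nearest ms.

log₂(3) = 1.5850 bits, so RT = 171.5 + 153.9 × 1.5850 ≈ 415.426 ms.

415 ms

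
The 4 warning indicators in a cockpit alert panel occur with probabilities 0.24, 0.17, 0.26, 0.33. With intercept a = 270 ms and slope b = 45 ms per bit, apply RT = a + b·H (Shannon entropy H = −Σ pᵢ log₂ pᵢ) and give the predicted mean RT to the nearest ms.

H = 0.24·log₂(1/0.24) + 0.17·log₂(1/0.17) + 0.26·log₂(1/0.26) + 0.33·log₂(1/0.33) = 1.9618 bits.
RT = 270 + 45 × 1.9618 = 358.28 ms.

358 ms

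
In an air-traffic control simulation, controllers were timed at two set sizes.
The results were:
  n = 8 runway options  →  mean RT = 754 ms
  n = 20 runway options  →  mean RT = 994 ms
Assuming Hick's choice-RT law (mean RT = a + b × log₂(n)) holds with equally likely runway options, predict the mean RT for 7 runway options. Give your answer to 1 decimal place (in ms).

RT is linear in log₂ n, so two points fix the line:
  b = (994 − 754) / (log₂ 20 − log₂ 8) = 240 / (4.3219 − 3) = 181.553 ms/bit
  a = 754 − 181.553 × 3 = 209.341 ms
Then RT(7) = 209.341 + 181.553 × log₂ 7 = 209.341 + 181.553 × 2.8074 ≈ 719.025 ms.

719.0 ms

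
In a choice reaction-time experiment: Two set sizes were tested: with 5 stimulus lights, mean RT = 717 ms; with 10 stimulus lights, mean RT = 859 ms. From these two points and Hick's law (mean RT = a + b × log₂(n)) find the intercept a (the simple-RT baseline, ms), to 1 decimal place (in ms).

387.3 ms

The slope on a log₂ axis is (859 − 717) / (3.3219 − 2.3219) = 142.000 ms/bit.
a = RT₁ − b·log₂ n₁ = 717 − 142.000 × 2.3219 = 387.286 ms.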